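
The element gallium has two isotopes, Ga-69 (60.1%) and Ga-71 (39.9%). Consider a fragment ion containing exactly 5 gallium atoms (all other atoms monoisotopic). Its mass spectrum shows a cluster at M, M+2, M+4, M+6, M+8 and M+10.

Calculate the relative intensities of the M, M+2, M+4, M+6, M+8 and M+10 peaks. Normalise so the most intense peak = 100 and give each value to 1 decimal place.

The 5 Ga atoms are independent, so intensities follow the terms of (0.601 + 0.399)^5.
P(M) = 0.601^5 = 0.078410
P(M+2) = 5 × 0.601^4 × 0.399^1 = 0.260280
P(M+4) = 10 × 0.601^3 × 0.399^2 = 0.345596
P(M+6) = 10 × 0.601^2 × 0.399^3 = 0.229439
P(M+8) = 5 × 0.601^1 × 0.399^4 = 0.076162
P(M+10) = 0.399^5 = 0.010113
The M+4 peak is largest (0.345596); scaling to 100 gives 22.7 : 75.3 : 100.0 : 66.4 : 22.0 : 2.9.

22.7 : 75.3 : 100.0 : 66.4 : 22.0 : 2.9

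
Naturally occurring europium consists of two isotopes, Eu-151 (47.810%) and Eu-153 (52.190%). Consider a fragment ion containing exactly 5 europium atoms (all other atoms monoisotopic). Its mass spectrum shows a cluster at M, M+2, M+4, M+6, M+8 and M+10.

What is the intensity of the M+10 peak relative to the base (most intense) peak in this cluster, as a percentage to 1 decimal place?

Term probabilities: M 0.0250, M+2 0.1363, M+4 0.2977, M+6 0.3249, M+8 0.1774, M+10 0.0387. Base peak = M+6.
P(M+6) = C(5,3) × 0.47810^2 × 0.52190^3 = 10 × 0.22857961 × 0.14215492 = 0.324937 (base)
P(M+10) = C(5,5) × 0.47810^0 × 0.52190^5 = 1 × 1.0000 × 0.0387201 = 0.038720
Relative intensity = 0.038720 / 0.324937 × 100 = 11.9

11.9%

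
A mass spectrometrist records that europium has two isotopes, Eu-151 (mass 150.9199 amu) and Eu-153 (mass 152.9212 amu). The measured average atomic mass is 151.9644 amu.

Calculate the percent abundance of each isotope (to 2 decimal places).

With x = fraction of Eu-151 (so Eu-153 is 1 − x):
150.9199·x + 152.9212·(1 − x) = 151.9644
(150.9199 − 152.9212)·x = 151.9644 − 152.9212
x = -0.9568 / -2.0013 = 0.47809 → 47.81% Eu-151, 52.19% Eu-153.

Eu-151: 47.81%, Eu-153: 52.19%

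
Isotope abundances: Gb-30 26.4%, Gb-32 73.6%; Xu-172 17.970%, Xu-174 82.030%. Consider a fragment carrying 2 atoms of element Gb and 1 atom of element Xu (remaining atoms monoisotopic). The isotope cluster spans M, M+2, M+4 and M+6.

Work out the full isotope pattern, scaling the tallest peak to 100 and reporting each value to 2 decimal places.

Element Gb pattern (n=2): 0.069696 : 0.388608 : 0.541696
Element Xu pattern (n=1): 0.1797 : 0.8203
Convolve the two distributions (both contribute in 2-u steps):
  M: 0.069696×0.1797 = 0.012524
  M+2: 0.069696×0.8203 + 0.388608×0.1797 = 0.127004
  M+4: 0.388608×0.8203 + 0.541696×0.1797 = 0.416118
  M+6: 0.541696×0.8203 = 0.444353
Scale to base peak (0.444353) = 100: 2.82 : 28.58 : 93.65 : 100.00

2.82 : 28.58 : 93.65 : 100.00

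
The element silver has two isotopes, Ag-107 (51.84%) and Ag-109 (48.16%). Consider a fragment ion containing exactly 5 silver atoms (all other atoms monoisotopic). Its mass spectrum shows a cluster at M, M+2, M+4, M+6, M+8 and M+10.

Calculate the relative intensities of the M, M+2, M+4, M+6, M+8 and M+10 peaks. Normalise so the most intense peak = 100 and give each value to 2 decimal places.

11.59 : 53.82 : 100.00 : 92.90 : 43.15 : 8.02

Expanding (0.5184 + 0.4816)^5:
P(M) = 0.5184^5 = 0.037439
P(M+2) = 5 × 0.5184^4 × 0.4816^1 = 0.173907
P(M+4) = 10 × 0.5184^3 × 0.4816^2 = 0.323123
P(M+6) = 10 × 0.5184^2 × 0.4816^3 = 0.300185
P(M+8) = 5 × 0.5184^1 × 0.4816^4 = 0.139438
P(M+10) = 0.4816^5 = 0.025908
The M+4 peak is largest (0.323123); scaling to 100 gives 11.59 : 53.82 : 100.00 : 92.90 : 43.15 : 8.02.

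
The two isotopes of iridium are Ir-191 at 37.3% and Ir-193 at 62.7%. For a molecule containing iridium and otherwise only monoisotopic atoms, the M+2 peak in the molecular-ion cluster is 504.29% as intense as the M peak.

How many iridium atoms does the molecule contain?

With n Ir atoms, P(M+2)/P(M) = C(n,1)·p^(n−1)q / p^n = n·q/p = n · 0.627/0.373.
n = 5.0429 × 0.373/0.627 = 3.00 ≈ 3

3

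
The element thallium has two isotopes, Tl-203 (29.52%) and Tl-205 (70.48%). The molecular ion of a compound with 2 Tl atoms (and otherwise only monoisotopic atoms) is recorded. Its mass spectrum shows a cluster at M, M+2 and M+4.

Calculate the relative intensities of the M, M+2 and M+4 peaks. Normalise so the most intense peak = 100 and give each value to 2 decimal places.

The 2 Tl atoms are independent, so intensities follow the terms of (0.2952 + 0.7048)^2.
P(M) = 0.2952^2 = 0.087143
P(M+2) = 2 × 0.2952^1 × 0.7048^1 = 0.416114
P(M+4) = 0.7048^2 = 0.496743
The M+4 peak is largest (0.496743); scaling to 100 gives 17.54 : 83.77 : 100.00.

17.54 : 83.77 : 100.00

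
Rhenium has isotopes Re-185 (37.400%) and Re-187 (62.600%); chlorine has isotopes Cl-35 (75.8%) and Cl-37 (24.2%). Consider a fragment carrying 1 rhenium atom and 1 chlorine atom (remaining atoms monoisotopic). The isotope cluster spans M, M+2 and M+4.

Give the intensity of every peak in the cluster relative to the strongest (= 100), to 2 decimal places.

50.17 : 100.00 : 26.81

Rhenium pattern (n=1): 0.3740 : 0.6260
Chlorine pattern (n=1): 0.7580 : 0.2420
Convolve the two distributions (both contribute in 2-u steps):
  M: 0.3740×0.7580 = 0.283492
  M+2: 0.3740×0.2420 + 0.6260×0.7580 = 0.565016
  M+4: 0.6260×0.2420 = 0.151492
Scale to base peak (0.565016) = 100: 50.17 : 100.00 : 26.81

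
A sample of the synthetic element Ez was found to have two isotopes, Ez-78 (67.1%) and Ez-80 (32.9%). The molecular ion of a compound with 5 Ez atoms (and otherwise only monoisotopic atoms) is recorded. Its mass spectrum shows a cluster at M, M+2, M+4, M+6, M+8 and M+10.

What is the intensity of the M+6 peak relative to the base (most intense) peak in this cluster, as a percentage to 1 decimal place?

48.1%

(0.671 + 0.329)^5 gives M 0.1360, M+2 0.3335, M+4 0.3270, M+6 0.1603, M+8 0.0393, M+10 0.0039; the largest is M+2.
P(M+2) = C(5,1) × 0.671^4 × 0.329^1 = 5 × 0.20271696 × 0.3290 = 0.333469 (base)
P(M+6) = C(5,3) × 0.671^2 × 0.329^3 = 10 × 0.450241 × 0.03561129 = 0.160337
Relative intensity = 0.160337 / 0.333469 × 100 = 48.1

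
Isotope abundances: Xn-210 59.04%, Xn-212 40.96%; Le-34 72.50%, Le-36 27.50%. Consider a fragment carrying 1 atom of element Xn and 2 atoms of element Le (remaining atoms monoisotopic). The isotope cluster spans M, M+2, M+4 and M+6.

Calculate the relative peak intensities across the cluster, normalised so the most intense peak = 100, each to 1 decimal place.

Element Xn pattern (n=1): 0.5904 : 0.4096
Element Le pattern (n=2): 0.525625 : 0.39875 : 0.075625
Convolve the two distributions (both contribute in 2-u steps):
  M: 0.5904×0.525625 = 0.310329
  M+2: 0.5904×0.39875 + 0.4096×0.525625 = 0.450718
  M+4: 0.5904×0.075625 + 0.4096×0.39875 = 0.207977
  M+6: 0.4096×0.075625 = 0.030976
Scale to base peak (0.450718) = 100: 68.9 : 100.0 : 46.1 : 6.9

68.9 : 100.0 : 46.1 : 6.9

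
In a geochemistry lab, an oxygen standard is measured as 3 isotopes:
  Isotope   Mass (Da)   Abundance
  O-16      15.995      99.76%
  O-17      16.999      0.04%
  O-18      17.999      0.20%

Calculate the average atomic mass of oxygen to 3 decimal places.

Weight each isotope mass by its fractional abundance: 0.9976 × 15.995 + 0.0004 × 16.999 + 0.0020 × 17.999
= 15.9566 + 0.0068 + 0.0360 = 15.9994 Da

15.999 Da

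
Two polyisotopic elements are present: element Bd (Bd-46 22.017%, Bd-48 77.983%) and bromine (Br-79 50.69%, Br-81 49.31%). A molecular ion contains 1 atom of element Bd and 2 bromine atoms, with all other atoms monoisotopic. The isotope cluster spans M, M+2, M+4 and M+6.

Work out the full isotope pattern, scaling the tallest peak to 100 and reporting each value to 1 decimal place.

12.8 : 70.0 : 100.0 : 42.8

Element Bd pattern (n=1): 0.22017 : 0.77983
Bromine pattern (n=2): 0.25694761 : 0.49990478 : 0.24314761
Convolve the two distributions (both contribute in 2-u steps):
  M: 0.22017×0.25694761 = 0.056572
  M+2: 0.22017×0.49990478 + 0.77983×0.25694761 = 0.310439
  M+4: 0.22017×0.24314761 + 0.77983×0.49990478 = 0.443375
  M+6: 0.77983×0.24314761 = 0.189614
Scale to base peak (0.443375) = 100: 12.8 : 70.0 : 100.0 : 42.8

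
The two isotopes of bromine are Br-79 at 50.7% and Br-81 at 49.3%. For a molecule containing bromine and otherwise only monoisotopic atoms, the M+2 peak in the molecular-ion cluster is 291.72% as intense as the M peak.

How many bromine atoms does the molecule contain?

The M+2/M ratio from n Br atoms is n · q/p = n · 0.493/0.507.
n = 2.9172 × 0.507/0.493 = 3.00 ≈ 3

3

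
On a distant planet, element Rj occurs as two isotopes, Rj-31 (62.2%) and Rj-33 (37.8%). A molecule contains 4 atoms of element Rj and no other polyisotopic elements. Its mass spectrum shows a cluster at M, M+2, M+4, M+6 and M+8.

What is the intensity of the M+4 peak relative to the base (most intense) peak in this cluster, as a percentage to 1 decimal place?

91.2%

(0.622 + 0.378)^4 gives M 0.1497, M+2 0.3639, M+4 0.3317, M+6 0.1344, M+8 0.0204; the largest is M+2.
P(M+2) = C(4,1) × 0.622^3 × 0.378^1 = 4 × 0.24064185 × 0.3780 = 0.363850 (base)
P(M+4) = C(4,2) × 0.622^2 × 0.378^2 = 6 × 0.386884 × 0.142884 = 0.331677
Relative intensity = 0.331677 / 0.363850 × 100 = 91.2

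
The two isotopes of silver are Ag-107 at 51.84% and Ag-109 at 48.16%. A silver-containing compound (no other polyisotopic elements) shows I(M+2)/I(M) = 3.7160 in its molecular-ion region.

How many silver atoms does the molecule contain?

For n independent Ag atoms, I(M+2)/I(M) = n · (abundance Ag-109) / (abundance Ag-107) = n · 0.4816/0.5184.
n = 3.7160 × 0.5184/0.4816 = 4.00 ≈ 4

4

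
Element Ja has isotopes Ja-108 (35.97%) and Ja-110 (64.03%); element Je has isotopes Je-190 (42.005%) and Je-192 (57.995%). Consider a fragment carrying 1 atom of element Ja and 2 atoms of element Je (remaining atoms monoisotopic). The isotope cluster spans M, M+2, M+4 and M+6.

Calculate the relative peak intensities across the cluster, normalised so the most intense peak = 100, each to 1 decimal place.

Element Ja pattern (n=1): 0.3597 : 0.6403
Element Je pattern (n=2): 0.176442 : 0.487216 : 0.336342
Convolve the two distributions (both contribute in 2-u steps):
  M: 0.3597×0.176442 = 0.063466
  M+2: 0.3597×0.487216 + 0.6403×0.176442 = 0.288227
  M+4: 0.3597×0.336342 + 0.6403×0.487216 = 0.432947
  M+6: 0.6403×0.336342 = 0.215360
Scale to base peak (0.432947) = 100: 14.7 : 66.6 : 100.0 : 49.7

14.7 : 66.6 : 100.0 : 49.7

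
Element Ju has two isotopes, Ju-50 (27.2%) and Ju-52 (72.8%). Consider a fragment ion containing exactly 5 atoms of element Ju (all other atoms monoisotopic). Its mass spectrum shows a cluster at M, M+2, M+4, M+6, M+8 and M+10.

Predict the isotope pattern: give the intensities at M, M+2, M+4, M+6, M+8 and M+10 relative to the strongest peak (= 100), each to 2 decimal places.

0.39 : 5.22 : 27.92 : 74.73 : 100.00 : 53.53

The 5 Ju atoms are independent, so intensities follow the terms of (0.272 + 0.728)^5.
P(M) = 0.272^5 = 0.001489
P(M+2) = 5 × 0.272^4 × 0.728^1 = 0.019924
P(M+4) = 10 × 0.272^3 × 0.728^2 = 0.106652
P(M+6) = 10 × 0.272^2 × 0.728^3 = 0.285451
P(M+8) = 5 × 0.272^1 × 0.728^4 = 0.382001
P(M+10) = 0.728^5 = 0.204483
The M+8 peak is largest (0.382001); scaling to 100 gives 0.39 : 5.22 : 27.92 : 74.73 : 100.00 : 53.53.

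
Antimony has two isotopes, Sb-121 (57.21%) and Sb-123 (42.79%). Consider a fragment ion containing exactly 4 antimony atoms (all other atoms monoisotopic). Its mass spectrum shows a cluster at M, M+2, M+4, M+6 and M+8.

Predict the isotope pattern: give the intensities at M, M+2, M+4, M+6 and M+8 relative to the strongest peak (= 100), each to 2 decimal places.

29.79 : 89.13 : 100.00 : 49.86 : 9.32

Expanding (0.5721 + 0.4279)^4:
P(M) = 0.5721^4 = 0.107124
P(M+2) = 4 × 0.5721^3 × 0.4279^1 = 0.320493
P(M+4) = 6 × 0.5721^2 × 0.4279^2 = 0.359567
P(M+6) = 4 × 0.5721^1 × 0.4279^3 = 0.179291
P(M+8) = 0.4279^4 = 0.033525
The M+4 peak is largest (0.359567); scaling to 100 gives 29.79 : 89.13 : 100.00 : 49.86 : 9.32.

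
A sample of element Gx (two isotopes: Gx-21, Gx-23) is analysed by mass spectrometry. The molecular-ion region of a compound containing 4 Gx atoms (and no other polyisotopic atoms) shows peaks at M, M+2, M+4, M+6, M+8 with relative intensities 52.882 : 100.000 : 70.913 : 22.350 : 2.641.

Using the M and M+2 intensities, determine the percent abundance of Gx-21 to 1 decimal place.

If p is the fraction of Gx that is Gx-21, then I(M+2)/I(M) = [C(4,1)·p^3·(1−p)] / p^4 = 4·(1−p)/p = 100.000/52.882 = 1.8910
(1−p)/p = 1.8910/4 = 0.4728  ⇒  p = 1/(1 + 0.4728) = 0.6790
Gx-21: 67.9%, Gx-23: 32.1%.

67.9%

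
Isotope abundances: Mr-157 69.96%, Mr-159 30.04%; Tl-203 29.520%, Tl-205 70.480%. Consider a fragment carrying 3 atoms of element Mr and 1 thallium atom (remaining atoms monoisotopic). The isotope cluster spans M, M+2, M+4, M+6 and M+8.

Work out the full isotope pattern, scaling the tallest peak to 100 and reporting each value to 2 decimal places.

Element Mr pattern (n=3): 0.34241234 : 0.44108347 : 0.18939605 : 0.02710814
Thallium pattern (n=1): 0.2952 : 0.7048
Convolve the two distributions (both contribute in 2-u steps):
  M: 0.34241234×0.2952 = 0.101080
  M+2: 0.34241234×0.7048 + 0.44108347×0.2952 = 0.371540
  M+4: 0.44108347×0.7048 + 0.18939605×0.2952 = 0.366785
  M+6: 0.18939605×0.7048 + 0.02710814×0.2952 = 0.141489
  M+8: 0.02710814×0.7048 = 0.019106
Scale to base peak (0.371540) = 100: 27.21 : 100.00 : 98.72 : 38.08 : 5.14

27.21 : 100.00 : 98.72 : 38.08 : 5.14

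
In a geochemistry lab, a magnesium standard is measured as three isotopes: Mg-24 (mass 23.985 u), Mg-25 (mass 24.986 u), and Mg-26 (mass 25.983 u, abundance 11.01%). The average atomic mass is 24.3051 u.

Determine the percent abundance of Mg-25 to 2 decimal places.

10.00%

Let x and y be the fractions of Mg-24 and Mg-25. Then x + y = 1 − 0.1101 = 0.8899 and 23.985x + 24.986y = 24.3051 − 0.1101×25.983 = 21.4443717.
Substituting: 23.985x + 24.986(0.8899 − x) = 21.4443717
(23.985 − 24.986)x = -0.7906697  ⇒  x = 0.78988, y = 0.10002
Mg-24: 78.99%, Mg-25: 10.00%.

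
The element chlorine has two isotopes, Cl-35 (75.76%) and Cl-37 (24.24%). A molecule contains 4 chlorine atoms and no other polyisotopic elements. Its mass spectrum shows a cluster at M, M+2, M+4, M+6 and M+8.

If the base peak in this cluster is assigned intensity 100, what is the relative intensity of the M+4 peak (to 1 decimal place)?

(0.7576 + 0.2424)^4 gives M 0.3294, M+2 0.4216, M+4 0.2023, M+6 0.0432, M+8 0.0035; the largest is M+2.
P(M+2) = C(4,1) × 0.7576^3 × 0.2424^1 = 4 × 0.4348304 × 0.2424 = 0.421612 (base)
P(M+4) = C(4,2) × 0.7576^2 × 0.2424^2 = 6 × 0.57395776 × 0.05875776 = 0.202347
Relative intensity = 0.202347 / 0.421612 × 100 = 48.0

48.0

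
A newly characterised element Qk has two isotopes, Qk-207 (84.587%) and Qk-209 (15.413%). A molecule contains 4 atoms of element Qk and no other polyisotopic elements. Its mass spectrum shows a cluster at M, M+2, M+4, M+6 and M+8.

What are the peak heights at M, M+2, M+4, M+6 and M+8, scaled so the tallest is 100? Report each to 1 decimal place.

The 4 Qk atoms are independent, so intensities follow the terms of (0.84587 + 0.15413)^4.
P(M) = 0.84587^4 = 0.511935
P(M+2) = 4 × 0.84587^3 × 0.15413^1 = 0.373128
P(M+4) = 6 × 0.84587^2 × 0.15413^2 = 0.101984
P(M+6) = 4 × 0.84587^1 × 0.15413^3 = 0.012389
P(M+8) = 0.15413^4 = 0.000564
The M peak is largest (0.511935); scaling to 100 gives 100.0 : 72.9 : 19.9 : 2.4 : 0.1.

100.0 : 72.9 : 19.9 : 2.4 : 0.1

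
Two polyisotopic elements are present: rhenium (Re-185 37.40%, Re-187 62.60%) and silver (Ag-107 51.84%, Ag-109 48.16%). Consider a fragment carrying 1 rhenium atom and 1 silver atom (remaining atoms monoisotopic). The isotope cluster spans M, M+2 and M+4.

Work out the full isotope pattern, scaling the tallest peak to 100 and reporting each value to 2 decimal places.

38.42 : 100.00 : 59.74

Rhenium pattern (n=1): 0.3740 : 0.6260
Silver pattern (n=1): 0.5184 : 0.4816
Convolve the two distributions (both contribute in 2-u steps):
  M: 0.3740×0.5184 = 0.193882
  M+2: 0.3740×0.4816 + 0.6260×0.5184 = 0.504637
  M+4: 0.6260×0.4816 = 0.301482
Scale to base peak (0.504637) = 100: 38.42 : 100.00 : 59.74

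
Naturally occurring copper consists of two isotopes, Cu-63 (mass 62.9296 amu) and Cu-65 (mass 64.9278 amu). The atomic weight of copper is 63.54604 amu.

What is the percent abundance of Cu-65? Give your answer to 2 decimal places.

Writing the weighted mean with unknown fraction x of Cu-63:
62.9296·x + 64.9278·(1 − x) = 63.54604
(62.9296 − 64.9278)·x = 63.54604 − 64.9278
x = -1.38176 / -1.9982 = 0.69150 → 69.15% Cu-63, 30.85% Cu-65.

30.85%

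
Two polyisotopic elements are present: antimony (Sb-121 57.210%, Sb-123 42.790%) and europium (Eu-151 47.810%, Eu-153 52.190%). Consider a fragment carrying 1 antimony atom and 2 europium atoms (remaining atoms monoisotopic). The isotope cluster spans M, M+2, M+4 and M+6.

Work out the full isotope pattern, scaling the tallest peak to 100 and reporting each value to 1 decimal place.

Antimony pattern (n=1): 0.5721 : 0.4279
Europium pattern (n=2): 0.22857961 : 0.49904078 : 0.27237961
Convolve the two distributions (both contribute in 2-u steps):
  M: 0.5721×0.22857961 = 0.130770
  M+2: 0.5721×0.49904078 + 0.4279×0.22857961 = 0.383310
  M+4: 0.5721×0.27237961 + 0.4279×0.49904078 = 0.369368
  M+6: 0.4279×0.27237961 = 0.116551
Scale to base peak (0.383310) = 100: 34.1 : 100.0 : 96.4 : 30.4

34.1 : 100.0 : 96.4 : 30.4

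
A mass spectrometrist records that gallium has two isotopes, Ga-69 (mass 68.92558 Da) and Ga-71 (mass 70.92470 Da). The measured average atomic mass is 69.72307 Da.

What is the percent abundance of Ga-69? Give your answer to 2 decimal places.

60.11%

With x = fraction of Ga-69 (so Ga-71 is 1 − x):
68.92558·x + 70.92470·(1 − x) = 69.72307
(68.92558 − 70.92470)·x = 69.72307 − 70.92470
x = -1.20163 / -1.99912 = 0.60108 → 60.11% Ga-69, 39.89% Ga-71.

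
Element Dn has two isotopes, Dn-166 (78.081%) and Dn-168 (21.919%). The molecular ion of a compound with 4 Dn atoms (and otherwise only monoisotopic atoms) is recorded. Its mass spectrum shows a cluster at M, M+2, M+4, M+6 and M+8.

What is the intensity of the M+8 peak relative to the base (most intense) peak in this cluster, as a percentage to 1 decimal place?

0.6%

(0.78081 + 0.21919)^4 gives M 0.3717, M+2 0.4174, M+4 0.1757, M+6 0.0329, M+8 0.0023; the largest is M+2.
P(M+2) = C(4,1) × 0.78081^3 × 0.21919^1 = 4 × 0.47603195 × 0.21919 = 0.417366 (base)
P(M+8) = C(4,4) × 0.78081^0 × 0.21919^4 = 1 × 1.0000 × 0.00230825 = 0.002308
Relative intensity = 0.002308 / 0.417366 × 100 = 0.6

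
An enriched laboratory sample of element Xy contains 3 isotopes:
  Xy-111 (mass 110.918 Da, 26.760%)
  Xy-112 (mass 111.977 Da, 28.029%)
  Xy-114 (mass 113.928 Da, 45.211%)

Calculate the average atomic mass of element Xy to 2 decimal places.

112.58 Da

The abundance-weighted mean is 0.26760 × 110.918 + 0.28029 × 111.977 + 0.45211 × 113.928
= 29.6817 + 31.3860 + 51.5080 = 112.5757 Da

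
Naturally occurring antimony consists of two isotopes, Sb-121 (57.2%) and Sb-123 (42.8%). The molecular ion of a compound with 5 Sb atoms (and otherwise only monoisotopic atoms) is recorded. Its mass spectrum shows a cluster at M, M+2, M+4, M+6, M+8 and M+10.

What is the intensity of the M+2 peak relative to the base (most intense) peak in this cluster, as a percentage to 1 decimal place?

Binomial terms of (0.572 + 0.428)^5: M 0.0612, M+2 0.2291, M+4 0.3428, M+6 0.2565, M+8 0.0960, M+10 0.0144 → M+4 is the base peak.
P(M+4) = C(5,2) × 0.572^3 × 0.428^2 = 10 × 0.18714925 × 0.183184 = 0.342827 (base)
P(M+2) = C(5,1) × 0.572^4 × 0.428^1 = 5 × 0.10704937 × 0.4280 = 0.229086
Relative intensity = 0.229086 / 0.342827 × 100 = 66.8

66.8%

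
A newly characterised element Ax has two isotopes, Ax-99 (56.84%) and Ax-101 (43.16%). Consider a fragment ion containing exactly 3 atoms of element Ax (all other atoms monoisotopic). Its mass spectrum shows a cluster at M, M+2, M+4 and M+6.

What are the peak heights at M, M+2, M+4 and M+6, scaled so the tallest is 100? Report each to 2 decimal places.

43.90 : 100.00 : 75.93 : 19.22

The 3 Ax atoms are independent, so intensities follow the terms of (0.5684 + 0.4316)^3.
P(M) = 0.5684^3 = 0.183638
P(M+2) = 3 × 0.5684^2 × 0.4316^1 = 0.418322
P(M+4) = 3 × 0.5684^1 × 0.4316^2 = 0.317642
P(M+6) = 0.4316^3 = 0.080398
The M+2 peak is largest (0.418322); scaling to 100 gives 43.90 : 100.00 : 75.93 : 19.22.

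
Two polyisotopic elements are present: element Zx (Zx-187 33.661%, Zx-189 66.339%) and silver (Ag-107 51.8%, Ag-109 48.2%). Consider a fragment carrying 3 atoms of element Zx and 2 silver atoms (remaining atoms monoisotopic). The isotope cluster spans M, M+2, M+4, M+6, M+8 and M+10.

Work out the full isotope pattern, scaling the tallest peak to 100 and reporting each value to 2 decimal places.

Element Zx pattern (n=3): 0.03814003 : 0.22549878 : 0.44441234 : 0.29194885
Silver pattern (n=2): 0.268324 : 0.499352 : 0.232324
Convolve the two distributions (both contribute in 2-u steps):
  M: 0.03814003×0.268324 = 0.010234
  M+2: 0.03814003×0.499352 + 0.22549878×0.268324 = 0.079552
  M+4: 0.03814003×0.232324 + 0.22549878×0.499352 + 0.44441234×0.268324 = 0.240711
  M+6: 0.22549878×0.232324 + 0.44441234×0.499352 + 0.29194885×0.268324 = 0.352644
  M+8: 0.44441234×0.232324 + 0.29194885×0.499352 = 0.249033
  M+10: 0.29194885×0.232324 = 0.067827
Scale to base peak (0.352644) = 100: 2.90 : 22.56 : 68.26 : 100.00 : 70.62 : 19.23

2.90 : 22.56 : 68.26 : 100.00 : 70.62 : 19.23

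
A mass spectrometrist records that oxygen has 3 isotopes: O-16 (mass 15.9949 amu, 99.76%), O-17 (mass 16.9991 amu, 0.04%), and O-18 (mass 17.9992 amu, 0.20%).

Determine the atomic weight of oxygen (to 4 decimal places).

Weight each isotope mass by its fractional abundance: 0.9976 × 15.9949 + 0.0004 × 16.9991 + 0.0020 × 17.9992
= 15.95651 + 0.00680 + 0.03600 = 15.99931 amu

15.9993 amu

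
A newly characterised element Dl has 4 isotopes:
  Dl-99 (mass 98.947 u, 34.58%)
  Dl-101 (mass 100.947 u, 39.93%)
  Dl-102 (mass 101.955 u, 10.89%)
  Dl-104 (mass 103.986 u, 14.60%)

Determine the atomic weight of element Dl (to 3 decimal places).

Average mass = Σ (abundance × isotope mass) = 0.3458 × 98.947 + 0.3993 × 100.947 + 0.1089 × 101.955 + 0.1460 × 103.986
= 34.2159 + 40.3081 + 11.1029 + 15.1820 = 100.8089 u

100.809 u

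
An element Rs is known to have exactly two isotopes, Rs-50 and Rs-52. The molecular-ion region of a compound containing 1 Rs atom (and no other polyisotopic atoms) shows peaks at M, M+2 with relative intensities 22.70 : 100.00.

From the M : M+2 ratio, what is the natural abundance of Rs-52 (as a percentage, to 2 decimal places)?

If p is the fraction of Rs that is Rs-50, then I(M+2)/I(M) = [C(1,1)·p^0·(1−p)] / p^1 = 1·(1−p)/p = 100.00/22.70 = 4.4053
(1−p)/p = 4.4053/1 = 4.4053  ⇒  p = 1/(1 + 4.4053) = 0.1850
Rs-50: 18.50%, Rs-52: 81.50%.

81.50%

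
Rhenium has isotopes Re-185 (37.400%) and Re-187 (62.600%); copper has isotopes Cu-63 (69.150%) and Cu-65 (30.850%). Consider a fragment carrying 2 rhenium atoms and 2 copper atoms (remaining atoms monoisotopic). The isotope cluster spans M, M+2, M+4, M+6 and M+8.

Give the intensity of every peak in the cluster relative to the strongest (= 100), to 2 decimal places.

16.70 : 70.81 : 100.00 : 52.88 : 9.31

Rhenium pattern (n=2): 0.139876 : 0.468248 : 0.391876
Copper pattern (n=2): 0.47817225 : 0.4266555 : 0.09517225
Convolve the two distributions (both contribute in 2-u steps):
  M: 0.139876×0.47817225 = 0.066885
  M+2: 0.139876×0.4266555 + 0.468248×0.47817225 = 0.283582
  M+4: 0.139876×0.09517225 + 0.468248×0.4266555 + 0.391876×0.47817225 = 0.400477
  M+6: 0.468248×0.09517225 + 0.391876×0.4266555 = 0.211760
  M+8: 0.391876×0.09517225 = 0.037296
Scale to base peak (0.400477) = 100: 16.70 : 70.81 : 100.00 : 52.88 : 9.31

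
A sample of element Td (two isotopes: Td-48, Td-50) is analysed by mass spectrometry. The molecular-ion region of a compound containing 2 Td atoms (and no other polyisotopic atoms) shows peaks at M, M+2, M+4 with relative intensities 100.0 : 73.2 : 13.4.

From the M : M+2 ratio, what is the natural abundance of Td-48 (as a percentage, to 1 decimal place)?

73.2%

If p is the fraction of Td that is Td-48, then I(M+2)/I(M) = [C(2,1)·p^1·(1−p)] / p^2 = 2·(1−p)/p = 73.2/100.0 = 0.7320
(1−p)/p = 0.7320/2 = 0.3660  ⇒  p = 1/(1 + 0.3660) = 0.7321
Td-48: 73.2%, Td-50: 26.8%.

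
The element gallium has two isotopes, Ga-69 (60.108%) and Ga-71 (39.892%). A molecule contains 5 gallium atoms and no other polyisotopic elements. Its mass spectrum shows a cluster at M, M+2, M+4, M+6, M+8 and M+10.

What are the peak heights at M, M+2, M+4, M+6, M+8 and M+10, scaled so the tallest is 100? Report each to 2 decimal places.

The 5 Ga atoms are independent, so intensities follow the terms of (0.60108 + 0.39892)^5.
P(M) = 0.60108^5 = 0.078462
P(M+2) = 5 × 0.60108^4 × 0.39892^1 = 0.260366
P(M+4) = 10 × 0.60108^3 × 0.39892^2 = 0.345596
P(M+6) = 10 × 0.60108^2 × 0.39892^3 = 0.229362
P(M+8) = 5 × 0.60108^1 × 0.39892^4 = 0.076111
P(M+10) = 0.39892^5 = 0.010103
The M+4 peak is largest (0.345596); scaling to 100 gives 22.70 : 75.34 : 100.00 : 66.37 : 22.02 : 2.92.

22.70 : 75.34 : 100.00 : 66.37 : 22.02 : 2.92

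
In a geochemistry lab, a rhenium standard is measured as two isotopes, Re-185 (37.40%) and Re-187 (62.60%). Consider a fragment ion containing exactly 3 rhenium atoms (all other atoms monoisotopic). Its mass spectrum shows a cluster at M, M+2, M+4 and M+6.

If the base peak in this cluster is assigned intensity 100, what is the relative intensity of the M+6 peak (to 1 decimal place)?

Binomial terms of (0.3740 + 0.6260)^3: M 0.0523, M+2 0.2627, M+4 0.4397, M+6 0.2453 → M+4 is the base peak.
P(M+4) = C(3,2) × 0.3740^1 × 0.6260^2 = 3 × 0.3740 × 0.391876 = 0.439685 (base)
P(M+6) = C(3,3) × 0.3740^0 × 0.6260^3 = 1 × 1.0000 × 0.24531438 = 0.245314
Relative intensity = 0.245314 / 0.439685 × 100 = 55.8

55.8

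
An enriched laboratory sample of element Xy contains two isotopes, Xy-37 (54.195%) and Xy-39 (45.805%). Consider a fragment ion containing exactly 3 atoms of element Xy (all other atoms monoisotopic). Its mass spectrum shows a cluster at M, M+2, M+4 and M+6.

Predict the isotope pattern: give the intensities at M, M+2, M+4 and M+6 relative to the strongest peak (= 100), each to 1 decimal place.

39.4 : 100.0 : 84.5 : 23.8

Expanding (0.54195 + 0.45805)^3:
P(M) = 0.54195^3 = 0.159176
P(M+2) = 3 × 0.54195^2 × 0.45805^1 = 0.403601
P(M+4) = 3 × 0.54195^1 × 0.45805^2 = 0.341119
P(M+6) = 0.45805^3 = 0.096103
The M+2 peak is largest (0.403601); scaling to 100 gives 39.4 : 100.0 : 84.5 : 23.8.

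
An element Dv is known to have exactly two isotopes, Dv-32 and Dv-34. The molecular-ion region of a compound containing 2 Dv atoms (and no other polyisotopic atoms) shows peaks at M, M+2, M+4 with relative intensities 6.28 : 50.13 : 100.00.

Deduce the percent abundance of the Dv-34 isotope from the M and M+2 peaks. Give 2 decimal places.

Let p = fractional abundance of Dv-32. I(M+2)/I(M) = [C(2,1)·p^1·(1−p)] / p^2 = 2·(1−p)/p = 50.13/6.28 = 7.9825
(1−p)/p = 7.9825/2 = 3.9912  ⇒  p = 1/(1 + 3.9912) = 0.2004
Dv-32: 20.04%, Dv-34: 79.96%.

79.96%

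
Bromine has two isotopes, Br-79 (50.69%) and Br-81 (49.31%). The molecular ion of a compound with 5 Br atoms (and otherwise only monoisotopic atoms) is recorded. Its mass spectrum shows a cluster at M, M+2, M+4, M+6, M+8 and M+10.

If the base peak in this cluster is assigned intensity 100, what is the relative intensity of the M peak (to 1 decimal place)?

10.6

Binomial terms of (0.5069 + 0.4931)^5: M 0.0335, M+2 0.1628, M+4 0.3167, M+6 0.3081, M+8 0.1498, M+10 0.0292 → M+4 is the base peak.
P(M+4) = C(5,2) × 0.5069^3 × 0.4931^2 = 10 × 0.13024674 × 0.24314761 = 0.316692 (base)
P(M) = C(5,0) × 0.5069^5 × 0.4931^0 = 1 × 0.03346659 × 1.0000 = 0.033467
Relative intensity = 0.033467 / 0.316692 × 100 = 10.6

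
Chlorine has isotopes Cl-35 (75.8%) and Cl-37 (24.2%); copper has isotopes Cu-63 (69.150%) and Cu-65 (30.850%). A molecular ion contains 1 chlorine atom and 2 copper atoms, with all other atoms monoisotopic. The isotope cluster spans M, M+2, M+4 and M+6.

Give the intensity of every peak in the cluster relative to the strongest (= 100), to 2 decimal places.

Chlorine pattern (n=1): 0.7580 : 0.2420
Copper pattern (n=2): 0.47817225 : 0.4266555 : 0.09517225
Convolve the two distributions (both contribute in 2-u steps):
  M: 0.7580×0.47817225 = 0.362455
  M+2: 0.7580×0.4266555 + 0.2420×0.47817225 = 0.439123
  M+4: 0.7580×0.09517225 + 0.2420×0.4266555 = 0.175391
  M+6: 0.2420×0.09517225 = 0.023032
Scale to base peak (0.439123) = 100: 82.54 : 100.00 : 39.94 : 5.24

82.54 : 100.00 : 39.94 : 5.24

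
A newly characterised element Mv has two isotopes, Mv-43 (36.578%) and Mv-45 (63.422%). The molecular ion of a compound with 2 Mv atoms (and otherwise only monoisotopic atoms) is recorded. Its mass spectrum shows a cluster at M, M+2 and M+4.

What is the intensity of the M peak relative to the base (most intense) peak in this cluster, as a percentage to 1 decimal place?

28.8%

Binomial terms of (0.36578 + 0.63422)^2: M 0.1338, M+2 0.4640, M+4 0.4022 → M+2 is the base peak.
P(M+2) = C(2,1) × 0.36578^1 × 0.63422^1 = 2 × 0.36578 × 0.63422 = 0.463970 (base)
P(M) = C(2,0) × 0.36578^2 × 0.63422^0 = 1 × 0.13379501 × 1.0000 = 0.133795
Relative intensity = 0.133795 / 0.463970 × 100 = 28.8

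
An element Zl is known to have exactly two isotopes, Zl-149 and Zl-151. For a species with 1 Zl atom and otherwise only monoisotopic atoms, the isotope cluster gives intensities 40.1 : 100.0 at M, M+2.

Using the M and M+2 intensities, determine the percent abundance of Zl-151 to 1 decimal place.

71.4%

Let p = fractional abundance of Zl-149. I(M+2)/I(M) = [C(1,1)·p^0·(1−p)] / p^1 = 1·(1−p)/p = 100.0/40.1 = 2.4938
(1−p)/p = 2.4938/1 = 2.4938  ⇒  p = 1/(1 + 2.4938) = 0.2862
Zl-149: 28.6%, Zl-151: 71.4%.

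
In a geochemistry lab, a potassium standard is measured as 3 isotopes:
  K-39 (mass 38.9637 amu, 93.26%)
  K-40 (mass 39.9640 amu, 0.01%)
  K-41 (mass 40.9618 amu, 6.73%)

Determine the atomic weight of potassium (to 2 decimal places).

39.10 amu

Average mass = Σ (abundance × isotope mass) = 0.9326 × 38.9637 + 0.0001 × 39.9640 + 0.0673 × 40.9618
= 36.33755 + 0.00400 + 2.75673 = 39.09828 amu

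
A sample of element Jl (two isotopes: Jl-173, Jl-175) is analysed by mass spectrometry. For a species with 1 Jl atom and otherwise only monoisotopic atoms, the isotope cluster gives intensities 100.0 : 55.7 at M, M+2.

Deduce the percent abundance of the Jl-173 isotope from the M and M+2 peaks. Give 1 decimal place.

64.2%

If p is the fraction of Jl that is Jl-173, then I(M+2)/I(M) = [C(1,1)·p^0·(1−p)] / p^1 = 1·(1−p)/p = 55.7/100.0 = 0.5570
(1−p)/p = 0.5570/1 = 0.5570  ⇒  p = 1/(1 + 0.5570) = 0.6423
Jl-173: 64.2%, Jl-175: 35.8%.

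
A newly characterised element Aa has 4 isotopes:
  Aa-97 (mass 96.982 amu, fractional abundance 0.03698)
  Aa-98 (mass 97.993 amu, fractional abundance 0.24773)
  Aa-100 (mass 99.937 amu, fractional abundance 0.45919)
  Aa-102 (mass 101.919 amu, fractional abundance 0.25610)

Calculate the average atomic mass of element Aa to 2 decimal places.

Average mass = Σ (abundance × isotope mass) = 0.03698 × 96.982 + 0.24773 × 97.993 + 0.45919 × 99.937 + 0.25610 × 101.919
= 3.5864 + 24.2758 + 45.8901 + 26.1015 = 99.8538 amu

99.85 amu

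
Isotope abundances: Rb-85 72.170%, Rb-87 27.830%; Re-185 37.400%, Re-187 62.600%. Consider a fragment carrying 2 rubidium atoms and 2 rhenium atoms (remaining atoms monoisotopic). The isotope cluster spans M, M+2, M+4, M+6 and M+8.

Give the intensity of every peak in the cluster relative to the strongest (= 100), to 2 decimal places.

18.08 : 74.45 : 100.00 : 48.06 : 7.53

Rubidium pattern (n=2): 0.52085089 : 0.40169822 : 0.07745089
Rhenium pattern (n=2): 0.139876 : 0.468248 : 0.391876
Convolve the two distributions (both contribute in 2-u steps):
  M: 0.52085089×0.139876 = 0.072855
  M+2: 0.52085089×0.468248 + 0.40169822×0.139876 = 0.300075
  M+4: 0.52085089×0.391876 + 0.40169822×0.468248 + 0.07745089×0.139876 = 0.403037
  M+6: 0.40169822×0.391876 + 0.07745089×0.468248 = 0.193682
  M+8: 0.07745089×0.391876 = 0.030351
Scale to base peak (0.403037) = 100: 18.08 : 74.45 : 100.00 : 48.06 : 7.53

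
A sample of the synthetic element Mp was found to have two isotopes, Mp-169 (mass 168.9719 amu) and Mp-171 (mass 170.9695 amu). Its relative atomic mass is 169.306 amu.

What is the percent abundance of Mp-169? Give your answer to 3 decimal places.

83.275%

With x = fraction of Mp-169 (so Mp-171 is 1 − x):
168.9719·x + 170.9695·(1 − x) = 169.306
(168.9719 − 170.9695)·x = 169.306 − 170.9695
x = -1.6635 / -1.9976 = 0.83275 → 83.275% Mp-169, 16.725% Mp-171.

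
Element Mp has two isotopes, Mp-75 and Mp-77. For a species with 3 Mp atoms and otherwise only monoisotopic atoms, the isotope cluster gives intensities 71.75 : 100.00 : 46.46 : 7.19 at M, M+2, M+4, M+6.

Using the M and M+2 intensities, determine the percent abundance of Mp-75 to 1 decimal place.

68.3%

Write p for the Mp-75 fraction. I(M+2)/I(M) = [C(3,1)·p^2·(1−p)] / p^3 = 3·(1−p)/p = 100.00/71.75 = 1.3937
(1−p)/p = 1.3937/3 = 0.4646  ⇒  p = 1/(1 + 0.4646) = 0.6828
Mp-75: 68.3%, Mp-77: 31.7%.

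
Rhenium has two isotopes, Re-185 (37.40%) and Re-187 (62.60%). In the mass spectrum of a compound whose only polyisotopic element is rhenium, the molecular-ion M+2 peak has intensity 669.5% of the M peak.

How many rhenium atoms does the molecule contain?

With n Re atoms, P(M+2)/P(M) = C(n,1)·p^(n−1)q / p^n = n·q/p = n · 0.6260/0.3740.
n = 6.695 × 0.3740/0.6260 = 4.00 ≈ 4

4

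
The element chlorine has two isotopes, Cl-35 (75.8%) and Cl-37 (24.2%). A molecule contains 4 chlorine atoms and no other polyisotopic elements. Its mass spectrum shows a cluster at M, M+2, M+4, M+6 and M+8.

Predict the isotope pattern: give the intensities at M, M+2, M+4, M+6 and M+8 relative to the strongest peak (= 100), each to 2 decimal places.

78.31 : 100.00 : 47.89 : 10.19 : 0.81

Expanding (0.758 + 0.242)^4:
P(M) = 0.758^4 = 0.330124
P(M+2) = 4 × 0.758^3 × 0.242^1 = 0.421583
P(M+4) = 6 × 0.758^2 × 0.242^2 = 0.201893
P(M+6) = 4 × 0.758^1 × 0.242^3 = 0.042971
P(M+8) = 0.242^4 = 0.003430
The M+2 peak is largest (0.421583); scaling to 100 gives 78.31 : 100.00 : 47.89 : 10.19 : 0.81.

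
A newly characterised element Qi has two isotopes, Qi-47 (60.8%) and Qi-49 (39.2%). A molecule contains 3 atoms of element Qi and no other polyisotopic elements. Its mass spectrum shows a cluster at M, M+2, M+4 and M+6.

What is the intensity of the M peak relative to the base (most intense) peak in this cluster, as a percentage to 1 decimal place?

Binomial terms of (0.608 + 0.392)^3: M 0.2248, M+2 0.4347, M+4 0.2803, M+6 0.0602 → M+2 is the base peak.
P(M+2) = C(3,1) × 0.608^2 × 0.392^1 = 3 × 0.369664 × 0.3920 = 0.434725 (base)
P(M) = C(3,0) × 0.608^3 × 0.392^0 = 1 × 0.22475571 × 1.0000 = 0.224756
Relative intensity = 0.224756 / 0.434725 × 100 = 51.7

51.7%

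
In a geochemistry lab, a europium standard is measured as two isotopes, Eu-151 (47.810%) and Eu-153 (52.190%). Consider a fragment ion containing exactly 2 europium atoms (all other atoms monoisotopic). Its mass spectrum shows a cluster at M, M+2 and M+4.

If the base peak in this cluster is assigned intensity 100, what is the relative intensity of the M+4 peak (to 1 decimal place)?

Term probabilities: M 0.2286, M+2 0.4990, M+4 0.2724. Base peak = M+2.
P(M+2) = C(2,1) × 0.47810^1 × 0.52190^1 = 2 × 0.4781 × 0.5219 = 0.499041 (base)
P(M+4) = C(2,2) × 0.47810^0 × 0.52190^2 = 1 × 1.0000 × 0.27237961 = 0.272380
Relative intensity = 0.272380 / 0.499041 × 100 = 54.6

54.6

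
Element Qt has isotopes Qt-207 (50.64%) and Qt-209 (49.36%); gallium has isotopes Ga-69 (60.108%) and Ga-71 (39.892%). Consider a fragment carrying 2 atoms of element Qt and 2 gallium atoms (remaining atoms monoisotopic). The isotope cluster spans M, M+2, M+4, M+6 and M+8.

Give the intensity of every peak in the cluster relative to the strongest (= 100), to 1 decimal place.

Element Qt pattern (n=2): 0.25644096 : 0.49991808 : 0.24364096
Gallium pattern (n=2): 0.36129717 : 0.47956567 : 0.15913717
Convolve the two distributions (both contribute in 2-u steps):
  M: 0.25644096×0.36129717 = 0.092651
  M+2: 0.25644096×0.47956567 + 0.49991808×0.36129717 = 0.303599
  M+4: 0.25644096×0.15913717 + 0.49991808×0.47956567 + 0.24364096×0.36129717 = 0.368580
  M+6: 0.49991808×0.15913717 + 0.24364096×0.47956567 = 0.196397
  M+8: 0.24364096×0.15913717 = 0.038772
Scale to base peak (0.368580) = 100: 25.1 : 82.4 : 100.0 : 53.3 : 10.5

25.1 : 82.4 : 100.0 : 53.3 : 10.5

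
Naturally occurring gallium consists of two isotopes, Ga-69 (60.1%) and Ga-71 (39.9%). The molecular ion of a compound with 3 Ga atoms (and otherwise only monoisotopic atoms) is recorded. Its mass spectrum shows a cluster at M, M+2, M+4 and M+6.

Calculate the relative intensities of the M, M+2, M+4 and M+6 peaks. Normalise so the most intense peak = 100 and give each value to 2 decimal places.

50.21 : 100.00 : 66.39 : 14.69

The 3 Ga atoms are independent, so intensities follow the terms of (0.601 + 0.399)^3.
P(M) = 0.601^3 = 0.217082
P(M+2) = 3 × 0.601^2 × 0.399^1 = 0.432358
P(M+4) = 3 × 0.601^1 × 0.399^2 = 0.287039
P(M+6) = 0.399^3 = 0.063521
The M+2 peak is largest (0.432358); scaling to 100 gives 50.21 : 100.00 : 66.39 : 14.69.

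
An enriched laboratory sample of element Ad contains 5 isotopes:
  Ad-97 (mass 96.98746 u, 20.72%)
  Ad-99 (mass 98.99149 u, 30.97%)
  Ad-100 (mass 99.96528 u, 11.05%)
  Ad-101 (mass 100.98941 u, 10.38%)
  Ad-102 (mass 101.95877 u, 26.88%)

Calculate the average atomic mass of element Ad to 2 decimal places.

Ar = Σ fᵢ·mᵢ = 0.2072 × 96.98746 + 0.3097 × 98.99149 + 0.1105 × 99.96528 + 0.1038 × 100.98941 + 0.2688 × 101.95877
= 20.095802 + 30.657664 + 11.046163 + 10.482701 + 27.406517 = 99.688847 u

99.69 u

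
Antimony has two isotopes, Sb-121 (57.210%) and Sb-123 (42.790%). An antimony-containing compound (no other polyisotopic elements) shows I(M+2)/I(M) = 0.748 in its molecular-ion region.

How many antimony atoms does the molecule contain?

1

For n independent Sb atoms, I(M+2)/I(M) = n · (abundance Sb-123) / (abundance Sb-121) = n · 0.42790/0.57210.
n = 0.748 × 0.57210/0.42790 = 1.00 ≈ 1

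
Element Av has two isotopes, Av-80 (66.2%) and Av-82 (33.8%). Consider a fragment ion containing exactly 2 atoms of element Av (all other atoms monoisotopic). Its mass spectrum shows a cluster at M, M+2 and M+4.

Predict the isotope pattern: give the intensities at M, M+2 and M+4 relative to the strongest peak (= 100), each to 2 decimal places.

97.93 : 100.00 : 25.53

The 2 Av atoms are independent, so intensities follow the terms of (0.662 + 0.338)^2.
P(M) = 0.662^2 = 0.438244
P(M+2) = 2 × 0.662^1 × 0.338^1 = 0.447512
P(M+4) = 0.338^2 = 0.114244
The M+2 peak is largest (0.447512); scaling to 100 gives 97.93 : 100.00 : 25.53.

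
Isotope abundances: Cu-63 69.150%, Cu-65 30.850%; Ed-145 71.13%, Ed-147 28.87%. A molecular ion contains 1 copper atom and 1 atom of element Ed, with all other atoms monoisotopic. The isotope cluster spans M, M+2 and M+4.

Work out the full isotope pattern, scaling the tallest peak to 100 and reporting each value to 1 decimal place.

100.0 : 85.2 : 18.1

Copper pattern (n=1): 0.6915 : 0.3085
Element Ed pattern (n=1): 0.7113 : 0.2887
Convolve the two distributions (both contribute in 2-u steps):
  M: 0.6915×0.7113 = 0.491864
  M+2: 0.6915×0.2887 + 0.3085×0.7113 = 0.419072
  M+4: 0.3085×0.2887 = 0.089064
Scale to base peak (0.491864) = 100: 100.0 : 85.2 : 18.1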